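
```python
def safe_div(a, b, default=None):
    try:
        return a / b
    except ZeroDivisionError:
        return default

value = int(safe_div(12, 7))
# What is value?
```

Step-by-step execution trace:
1. `safe_div(12, 7)` enters try: `return 12 / 7` → returns 1.7142857142857142. No exception raised.
2. `except ZeroDivisionError` is skipped.
3. `int(1.7142857142857142)` → 1 → value = 1.
Result: 1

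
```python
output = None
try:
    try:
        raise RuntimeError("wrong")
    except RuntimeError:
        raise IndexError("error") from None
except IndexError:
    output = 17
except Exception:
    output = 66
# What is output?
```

Step-by-step execution trace:
1. Inner try raises RuntimeError; inner `except RuntimeError` catches it.
2. `raise IndexError(...) from None` raises IndexError (from None suppresses __context__, but the active exception is still IndexError).
3. Outer `except IndexError` matches → output = 17.
4. `except Exception` is not reached.
Result: 17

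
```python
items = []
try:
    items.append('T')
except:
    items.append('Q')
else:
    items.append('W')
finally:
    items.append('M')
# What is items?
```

Step-by-step execution trace:
1. try: `items.append('T')` → items = ['T']. No exception raised.
2. `except` is skipped.
3. `else` runs: `items.append('W')` → items = ['T', 'W'].
4. `finally` always runs: `items.append('M')` → items = ['T', 'W', 'M'].
Result: ['T', 'W', 'M']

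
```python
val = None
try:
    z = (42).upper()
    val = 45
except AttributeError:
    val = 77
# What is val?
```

Step-by-step execution trace:
1. `z = (42).upper()` raises AttributeError.
2. `val = 45` is not reached.
3. `except AttributeError` matches → val = 77.
Result: 77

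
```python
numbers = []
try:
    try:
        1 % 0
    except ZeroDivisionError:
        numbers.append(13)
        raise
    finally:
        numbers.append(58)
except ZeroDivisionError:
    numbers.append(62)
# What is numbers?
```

Step-by-step execution trace:
1. Inner try: `1 % 0` raises ZeroDivisionError.
2. Inner `except ZeroDivisionError` matches → `numbers.append(13)` → numbers = [13].
3. bare `raise` re-raises ZeroDivisionError.
4. Inner `finally` runs during unwinding: `numbers.append(58)` → numbers = [13, 58].
5. Outer `except ZeroDivisionError` matches → `numbers.append(62)` → numbers = [13, 58, 62].
Result: [13, 58, 62]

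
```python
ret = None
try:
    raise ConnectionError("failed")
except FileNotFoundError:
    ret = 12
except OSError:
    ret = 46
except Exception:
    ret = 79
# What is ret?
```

Step-by-step execution trace:
1. `raise ConnectionError(...)` raises ConnectionError.
2. `except FileNotFoundError` does not match (ConnectionError is not a subclass of FileNotFoundError); skipped.
3. `except OSError` matches (ConnectionError is a subclass of OSError) → ret = 46.
4. `except Exception` is not reached.
Result: 46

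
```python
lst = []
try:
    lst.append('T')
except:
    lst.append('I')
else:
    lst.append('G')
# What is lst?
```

Step-by-step execution trace:
1. try: `lst.append('T')` → lst = ['T']. No exception raised.
2. `except` is skipped.
3. `else` runs (try completed without exception): `lst.append('G')` → lst = ['T', 'G'].
Result: ['T', 'G']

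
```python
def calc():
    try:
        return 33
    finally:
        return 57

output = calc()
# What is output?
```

Step-by-step execution trace:
1. `calc()` enters try: `return 33` sets pending return value 33.
2. Before returning, `finally: return 57` runs and overrides the pending return.
3. calc() returns 57 → output = 57.
Result: 57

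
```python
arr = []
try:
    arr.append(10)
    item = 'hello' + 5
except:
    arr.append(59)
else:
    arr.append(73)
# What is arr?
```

Step-by-step execution trace:
1. try: `arr.append(10)` → arr = [10].
2. `item = 'hello' + 5` raises TypeError.
3. bare `except` matches → `arr.append(59)` → arr = [10, 59].
4. `else` is skipped (an exception was raised).
Result: [10, 59]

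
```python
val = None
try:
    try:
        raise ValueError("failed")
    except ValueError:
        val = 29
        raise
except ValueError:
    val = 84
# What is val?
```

Step-by-step execution trace:
1. Inner try: `raise ValueError("failed")` raises ValueError.
2. Inner `except ValueError` matches → val = 29.
3. bare `raise` re-raises the same ValueError.
4. Outer `except ValueError` matches → val = 84.
Result: 84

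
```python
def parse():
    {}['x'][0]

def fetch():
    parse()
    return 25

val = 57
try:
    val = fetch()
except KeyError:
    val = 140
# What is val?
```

Step-by-step execution trace:
1. val starts at 57.
2. try: `fetch()` calls `parse()`.
3. `parse()` evaluates `{}['x'][0]`, which raises KeyError; it propagates through fetch (uncaught).
4. `return 25` in fetch is not reached; the assignment to val does not complete.
5. `except KeyError` matches → val = 140.
Result: 140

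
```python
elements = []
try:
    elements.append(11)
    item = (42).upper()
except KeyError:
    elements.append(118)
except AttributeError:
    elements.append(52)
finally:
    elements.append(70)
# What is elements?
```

Step-by-step execution trace:
1. try: `elements.append(11)` → elements = [11].
2. `item = (42).upper()` raises AttributeError.
3. `except KeyError` does not match AttributeError; skipped.
4. `except AttributeError` matches → `elements.append(52)` → elements = [11, 52].
5. finally always runs: `elements.append(70)` → elements = [11, 52, 70].
Result: [11, 52, 70]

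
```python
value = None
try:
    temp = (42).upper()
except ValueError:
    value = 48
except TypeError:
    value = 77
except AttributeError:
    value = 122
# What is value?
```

Step-by-step execution trace:
1. `temp = (42).upper()` raises AttributeError.
2. `except ValueError` does not match AttributeError; skipped.
3. `except TypeError` does not match AttributeError; skipped.
4. `except AttributeError` matches → value = 122.
Result: 122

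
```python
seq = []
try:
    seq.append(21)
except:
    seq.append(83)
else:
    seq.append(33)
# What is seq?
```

Step-by-step execution trace:
1. try: `seq.append(21)` → seq = [21]. No exception raised.
2. `except` is skipped.
3. `else` runs (try completed without exception): `seq.append(33)` → seq = [21, 33].
Result: [21, 33]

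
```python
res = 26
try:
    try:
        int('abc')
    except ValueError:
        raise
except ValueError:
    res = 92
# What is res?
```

Step-by-step execution trace:
1. Inner try: `int('abc')` raises ValueError.
2. Inner `except ValueError` matches; bare `raise` re-raises the same ValueError.
3. Outer `except ValueError` matches → res = 92.
Result: 92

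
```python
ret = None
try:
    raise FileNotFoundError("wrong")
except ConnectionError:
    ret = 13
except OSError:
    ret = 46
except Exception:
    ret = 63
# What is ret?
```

Step-by-step execution trace:
1. `raise FileNotFoundError(...)` raises FileNotFoundError.
2. `except ConnectionError` does not match (FileNotFoundError is not a subclass of ConnectionError); skipped.
3. `except OSError` matches (FileNotFoundError is a subclass of OSError) → ret = 46.
4. `except Exception` is not reached.
Result: 46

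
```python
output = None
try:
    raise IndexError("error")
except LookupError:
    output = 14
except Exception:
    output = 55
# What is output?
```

Step-by-step execution trace:
1. `raise IndexError(...)` raises IndexError.
2. `except LookupError` matches (IndexError is a subclass of LookupError) → output = 14.
3. `except Exception` is not reached.
Result: 14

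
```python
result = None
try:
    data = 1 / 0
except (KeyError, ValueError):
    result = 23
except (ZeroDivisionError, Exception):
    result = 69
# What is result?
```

Step-by-step execution trace:
1. `data = 1 / 0` raises ZeroDivisionError.
2. `except (KeyError, ValueError)` does not match ZeroDivisionError; skipped.
3. `except (ZeroDivisionError, Exception)` matches (ZeroDivisionError is in the tuple) → result = 69.
Result: 69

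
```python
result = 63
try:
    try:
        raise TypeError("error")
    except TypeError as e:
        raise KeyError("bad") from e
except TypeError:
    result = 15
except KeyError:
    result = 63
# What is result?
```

Step-by-step execution trace:
1. Inner try raises TypeError; inner `except TypeError as e` catches it.
2. `raise KeyError(...) from e` raises KeyError (TypeError is attached as __cause__, but only KeyError is active).
3. Outer `except TypeError` does not match KeyError; skipped.
4. Outer `except KeyError` matches → result = 63.
Result: 63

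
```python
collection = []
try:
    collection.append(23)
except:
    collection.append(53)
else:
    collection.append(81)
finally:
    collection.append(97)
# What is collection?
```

Step-by-step execution trace:
1. try: `collection.append(23)` → collection = [23]. No exception raised.
2. `except` is skipped.
3. `else` runs: `collection.append(81)` → collection = [23, 81].
4. `finally` always runs: `collection.append(97)` → collection = [23, 81, 97].
Result: [23, 81, 97]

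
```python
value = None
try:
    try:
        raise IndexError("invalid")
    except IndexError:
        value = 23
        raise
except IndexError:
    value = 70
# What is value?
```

Step-by-step execution trace:
1. Inner try: `raise IndexError("invalid")` raises IndexError.
2. Inner `except IndexError` matches → value = 23.
3. bare `raise` re-raises the same IndexError.
4. Outer `except IndexError` matches → value = 70.
Result: 70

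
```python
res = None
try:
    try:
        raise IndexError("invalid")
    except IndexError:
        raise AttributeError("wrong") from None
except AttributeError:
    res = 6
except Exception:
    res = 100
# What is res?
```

Step-by-step execution trace:
1. Inner try raises IndexError; inner `except IndexError` catches it.
2. `raise AttributeError(...) from None` raises AttributeError (from None suppresses __context__, but the active exception is still AttributeError).
3. Outer `except AttributeError` matches → res = 6.
4. `except Exception` is not reached.
Result: 6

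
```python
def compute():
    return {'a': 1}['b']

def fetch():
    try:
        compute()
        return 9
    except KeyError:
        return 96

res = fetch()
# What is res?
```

Step-by-step execution trace:
1. `fetch()` calls `compute()`.
2. `compute()` evaluates `{'a': 1}['b']`, which raises KeyError; it propagates to the caller.
3. `return 9` is not reached.
4. `except KeyError` in fetch matches → returns 96.
5. res = 96.
Result: 96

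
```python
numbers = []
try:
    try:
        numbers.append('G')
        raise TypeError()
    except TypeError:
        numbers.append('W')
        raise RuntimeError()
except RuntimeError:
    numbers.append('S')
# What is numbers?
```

Step-by-step execution trace:
1. Inner try: `numbers.append('G')` → numbers = ['G'].
2. `raise TypeError()` raises TypeError.
3. Inner `except TypeError` matches → `numbers.append('W')` → numbers = ['G', 'W'].
4. `raise RuntimeError()` raises RuntimeError; propagates to outer try.
5. Outer `except RuntimeError` matches → `numbers.append('S')` → numbers = ['G', 'W', 'S'].
Result: ['G', 'W', 'S']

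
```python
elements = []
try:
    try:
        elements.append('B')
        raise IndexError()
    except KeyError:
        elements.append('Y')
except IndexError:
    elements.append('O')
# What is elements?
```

Step-by-step execution trace:
1. Inner try: `elements.append('B')` → elements = ['B'].
2. `raise IndexError()` raises IndexError.
3. Inner `except KeyError` does not match IndexError; exception propagates to outer try.
4. Outer `except IndexError` matches → `elements.append('O')` → elements = ['B', 'O'].
Result: ['B', 'O']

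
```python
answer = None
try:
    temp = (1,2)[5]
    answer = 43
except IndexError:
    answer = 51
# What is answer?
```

Step-by-step execution trace:
1. `temp = (1,2)[5]` raises IndexError.
2. `answer = 43` is not reached.
3. `except IndexError` matches → answer = 51.
Result: 51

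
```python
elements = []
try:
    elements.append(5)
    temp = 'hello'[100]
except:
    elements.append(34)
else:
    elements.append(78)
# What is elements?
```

Step-by-step execution trace:
1. try: `elements.append(5)` → elements = [5].
2. `temp = 'hello'[100]` raises IndexError.
3. bare `except` matches → `elements.append(34)` → elements = [5, 34].
4. `else` is skipped (an exception was raised).
Result: [5, 34]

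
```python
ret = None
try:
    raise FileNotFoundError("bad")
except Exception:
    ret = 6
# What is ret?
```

Step-by-step execution trace:
1. `raise FileNotFoundError(...)` raises FileNotFoundError.
2. `except Exception` matches (FileNotFoundError is a subclass of Exception) → ret = 6.
Result: 6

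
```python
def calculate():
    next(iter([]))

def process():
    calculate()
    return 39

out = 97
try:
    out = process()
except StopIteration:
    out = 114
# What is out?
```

Step-by-step execution trace:
1. out starts at 97.
2. try: `process()` calls `calculate()`.
3. `calculate()` evaluates `next(iter([]))`, which raises StopIteration; it propagates through process (uncaught).
4. `return 39` in process is not reached; the assignment to out does not complete.
5. `except StopIteration` matches → out = 114.
Result: 114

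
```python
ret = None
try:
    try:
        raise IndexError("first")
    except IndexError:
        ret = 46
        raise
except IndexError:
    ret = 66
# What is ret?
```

Step-by-step execution trace:
1. Inner try: `raise IndexError("first")` raises IndexError.
2. Inner `except IndexError` matches → ret = 46.
3. bare `raise` re-raises the same IndexError.
4. Outer `except IndexError` matches → ret = 66.
Result: 66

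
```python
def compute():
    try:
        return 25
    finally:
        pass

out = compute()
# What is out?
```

Step-by-step execution trace:
1. `compute()` enters try: `return 25` sets pending return value 25.
2. Before returning, `finally: pass` runs (no effect).
3. compute() returns 25 → out = 25.
Result: 25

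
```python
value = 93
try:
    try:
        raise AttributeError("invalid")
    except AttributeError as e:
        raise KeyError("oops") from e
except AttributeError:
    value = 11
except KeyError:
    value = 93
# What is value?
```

Step-by-step execution trace:
1. Inner try raises AttributeError; inner `except AttributeError as e` catches it.
2. `raise KeyError(...) from e` raises KeyError (AttributeError is attached as __cause__, but only KeyError is active).
3. Outer `except AttributeError` does not match KeyError; skipped.
4. Outer `except KeyError` matches → value = 93.
Result: 93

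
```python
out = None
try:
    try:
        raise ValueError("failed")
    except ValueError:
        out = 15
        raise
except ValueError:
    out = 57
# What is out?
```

Step-by-step execution trace:
1. Inner try: `raise ValueError("failed")` raises ValueError.
2. Inner `except ValueError` matches → out = 15.
3. bare `raise` re-raises the same ValueError.
4. Outer `except ValueError` matches → out = 57.
Result: 57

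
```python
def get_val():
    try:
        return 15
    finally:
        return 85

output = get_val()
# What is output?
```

Step-by-step execution trace:
1. `get_val()` enters try: `return 15` sets pending return value 15.
2. Before returning, `finally: return 85` runs and overrides the pending return.
3. get_val() returns 85 → output = 85.
Result: 85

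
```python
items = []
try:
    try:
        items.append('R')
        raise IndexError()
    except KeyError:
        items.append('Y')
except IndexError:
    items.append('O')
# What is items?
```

Step-by-step execution trace:
1. Inner try: `items.append('R')` → items = ['R'].
2. `raise IndexError()` raises IndexError.
3. Inner `except KeyError` does not match IndexError; exception propagates to outer try.
4. Outer `except IndexError` matches → `items.append('O')` → items = ['R', 'O'].
Result: ['R', 'O']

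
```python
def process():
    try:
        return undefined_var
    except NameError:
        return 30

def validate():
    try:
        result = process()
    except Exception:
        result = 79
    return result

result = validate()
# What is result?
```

Step-by-step execution trace:
1. `validate()` calls `process()`.
2. In process: `undefined_var` raises NameError; `except NameError` catches it → returns 30.
3. In validate: `result = process()` → result = 30. No exception reaches validate.
4. `except Exception` is skipped; validate returns 30.
5. result = 30.
Result: 30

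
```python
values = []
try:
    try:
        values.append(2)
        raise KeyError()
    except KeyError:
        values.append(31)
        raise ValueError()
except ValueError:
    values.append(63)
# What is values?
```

Step-by-step execution trace:
1. Inner try: `values.append(2)` → values = [2].
2. `raise KeyError()` raises KeyError.
3. Inner `except KeyError` matches → `values.append(31)` → values = [2, 31].
4. `raise ValueError()` raises ValueError; propagates to outer try.
5. Outer `except ValueError` matches → `values.append(63)` → values = [2, 31, 63].
Result: [2, 31, 63]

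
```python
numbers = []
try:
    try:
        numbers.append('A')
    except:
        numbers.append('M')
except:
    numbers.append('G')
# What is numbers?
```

Step-by-step execution trace:
1. Inner try: `numbers.append('A')` → numbers = ['A']. No exception raised.
2. Inner `except` is skipped.
3. Inner try completes normally; outer `except` is skipped.
Result: ['A']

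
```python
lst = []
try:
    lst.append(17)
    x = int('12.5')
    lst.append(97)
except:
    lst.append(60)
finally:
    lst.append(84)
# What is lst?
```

Step-by-step execution trace:
1. try: `lst.append(17)` → lst = [17].
2. `x = int('12.5')` raises ValueError; `lst.append(97)` is not reached.
3. bare `except` matches → `lst.append(60)` → lst = [17, 60].
4. finally always runs: `lst.append(84)` → lst = [17, 60, 84].
Result: [17, 60, 84]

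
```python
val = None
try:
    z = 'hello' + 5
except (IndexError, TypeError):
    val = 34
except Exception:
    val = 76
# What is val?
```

Step-by-step execution trace:
1. `z = 'hello' + 5` raises TypeError.
2. `except (IndexError, TypeError)` matches (TypeError is in the tuple) → val = 34.
3. `except Exception` is not reached.
Result: 34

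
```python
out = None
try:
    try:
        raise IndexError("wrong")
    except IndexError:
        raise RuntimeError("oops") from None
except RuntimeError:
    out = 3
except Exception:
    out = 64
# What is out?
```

Step-by-step execution trace:
1. Inner try raises IndexError; inner `except IndexError` catches it.
2. `raise RuntimeError(...) from None` raises RuntimeError (from None suppresses __context__, but the active exception is still RuntimeError).
3. Outer `except RuntimeError` matches → out = 3.
4. `except Exception` is not reached.
Result: 3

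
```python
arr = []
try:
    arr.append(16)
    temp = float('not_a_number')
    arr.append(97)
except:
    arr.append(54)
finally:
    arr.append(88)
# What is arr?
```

Step-by-step execution trace:
1. try: `arr.append(16)` → arr = [16].
2. `temp = float('not_a_number')` raises ValueError; `arr.append(97)` is not reached.
3. bare `except` matches → `arr.append(54)` → arr = [16, 54].
4. finally always runs: `arr.append(88)` → arr = [16, 54, 88].
Result: [16, 54, 88]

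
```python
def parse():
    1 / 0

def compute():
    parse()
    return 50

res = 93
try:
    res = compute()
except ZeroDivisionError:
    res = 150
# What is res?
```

Step-by-step execution trace:
1. res starts at 93.
2. try: `compute()` calls `parse()`.
3. `parse()` evaluates `1 / 0`, which raises ZeroDivisionError; it propagates through compute (uncaught).
4. `return 50` in compute is not reached; the assignment to res does not complete.
5. `except ZeroDivisionError` matches → res = 150.
Result: 150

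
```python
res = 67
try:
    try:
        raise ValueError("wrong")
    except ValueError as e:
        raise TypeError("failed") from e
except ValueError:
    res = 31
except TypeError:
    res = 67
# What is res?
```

Step-by-step execution trace:
1. Inner try raises ValueError; inner `except ValueError as e` catches it.
2. `raise TypeError(...) from e` raises TypeError (ValueError is attached as __cause__, but only TypeError is active).
3. Outer `except ValueError` does not match TypeError; skipped.
4. Outer `except TypeError` matches → res = 67.
Result: 67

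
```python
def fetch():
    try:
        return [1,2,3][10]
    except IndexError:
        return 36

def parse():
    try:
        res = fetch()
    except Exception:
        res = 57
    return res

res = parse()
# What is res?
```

Step-by-step execution trace:
1. `parse()` calls `fetch()`.
2. In fetch: `[1,2,3][10]` raises IndexError; `except IndexError` catches it → returns 36.
3. In parse: `res = fetch()` → res = 36. No exception reaches parse.
4. `except Exception` is skipped; parse returns 36.
5. res = 36.
Result: 36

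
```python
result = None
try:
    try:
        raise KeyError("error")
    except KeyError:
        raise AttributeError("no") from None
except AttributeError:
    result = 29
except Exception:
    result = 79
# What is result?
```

Step-by-step execution trace:
1. Inner try raises KeyError; inner `except KeyError` catches it.
2. `raise AttributeError(...) from None` raises AttributeError (from None suppresses __context__, but the active exception is still AttributeError).
3. Outer `except AttributeError` matches → result = 29.
4. `except Exception` is not reached.
Result: 29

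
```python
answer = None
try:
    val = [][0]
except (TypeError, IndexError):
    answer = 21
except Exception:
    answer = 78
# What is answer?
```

Step-by-step execution trace:
1. `val = [][0]` raises IndexError.
2. `except (TypeError, IndexError)` matches (IndexError is in the tuple) → answer = 21.
3. `except Exception` is not reached.
Result: 21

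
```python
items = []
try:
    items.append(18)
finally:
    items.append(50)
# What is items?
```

Step-by-step execution trace:
1. try: `items.append(18)` → items = [18].
2. The try body completes without raising.
3. finally always runs: `items.append(50)` → items = [18, 50].
Result: [18, 50]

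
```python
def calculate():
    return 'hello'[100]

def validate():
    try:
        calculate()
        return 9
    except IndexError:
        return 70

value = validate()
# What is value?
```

Step-by-step execution trace:
1. `validate()` calls `calculate()`.
2. `calculate()` evaluates `'hello'[100]`, which raises IndexError; it propagates to the caller.
3. `return 9` is not reached.
4. `except IndexError` in validate matches → returns 70.
5. value = 70.
Result: 70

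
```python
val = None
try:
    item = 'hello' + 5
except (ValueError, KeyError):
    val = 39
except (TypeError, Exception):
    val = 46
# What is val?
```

Step-by-step execution trace:
1. `item = 'hello' + 5` raises TypeError.
2. `except (ValueError, KeyError)` does not match TypeError; skipped.
3. `except (TypeError, Exception)` matches (TypeError is in the tuple) → val = 46.
Result: 46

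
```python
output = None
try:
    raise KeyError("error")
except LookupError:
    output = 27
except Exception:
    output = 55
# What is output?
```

Step-by-step execution trace:
1. `raise KeyError(...)` raises KeyError.
2. `except LookupError` matches (KeyError is a subclass of LookupError) → output = 27.
3. `except Exception` is not reached.
Result: 27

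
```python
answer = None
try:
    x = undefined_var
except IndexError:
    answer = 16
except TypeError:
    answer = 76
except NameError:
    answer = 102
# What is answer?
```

Step-by-step execution trace:
1. `x = undefined_var` raises NameError.
2. `except IndexError` does not match NameError; skipped.
3. `except TypeError` does not match NameError; skipped.
4. `except NameError` matches → answer = 102.
Result: 102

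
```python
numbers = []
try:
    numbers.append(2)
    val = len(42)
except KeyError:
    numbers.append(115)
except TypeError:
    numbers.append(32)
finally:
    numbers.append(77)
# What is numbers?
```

Step-by-step execution trace:
1. try: `numbers.append(2)` → numbers = [2].
2. `val = len(42)` raises TypeError.
3. `except KeyError` does not match TypeError; skipped.
4. `except TypeError` matches → `numbers.append(32)` → numbers = [2, 32].
5. finally always runs: `numbers.append(77)` → numbers = [2, 32, 77].
Result: [2, 32, 77]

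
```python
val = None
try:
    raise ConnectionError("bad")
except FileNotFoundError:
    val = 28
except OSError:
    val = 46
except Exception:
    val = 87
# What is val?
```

Step-by-step execution trace:
1. `raise ConnectionError(...)` raises ConnectionError.
2. `except FileNotFoundError` does not match (ConnectionError is not a subclass of FileNotFoundError); skipped.
3. `except OSError` matches (ConnectionError is a subclass of OSError) → val = 46.
4. `except Exception` is not reached.
Result: 46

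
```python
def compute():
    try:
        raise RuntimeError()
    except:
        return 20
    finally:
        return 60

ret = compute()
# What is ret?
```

Step-by-step execution trace:
1. `compute()` enters try: `raise RuntimeError()` raises RuntimeError.
2. bare `except` matches → `return 20` sets pending return value 20.
3. Before returning, `finally: return 60` runs and overrides the pending return.
4. compute() returns 60 → ret = 60.
Result: 60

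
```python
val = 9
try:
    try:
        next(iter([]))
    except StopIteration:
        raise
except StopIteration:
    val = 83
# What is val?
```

Step-by-step execution trace:
1. Inner try: `next(iter([]))` raises StopIteration.
2. Inner `except StopIteration` matches; bare `raise` re-raises the same StopIteration.
3. Outer `except StopIteration` matches → val = 83.
Result: 83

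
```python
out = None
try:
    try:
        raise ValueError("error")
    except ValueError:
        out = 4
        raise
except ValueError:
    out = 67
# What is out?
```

Step-by-step execution trace:
1. Inner try: `raise ValueError("error")` raises ValueError.
2. Inner `except ValueError` matches → out = 4.
3. bare `raise` re-raises the same ValueError.
4. Outer `except ValueError` matches → out = 67.
Result: 67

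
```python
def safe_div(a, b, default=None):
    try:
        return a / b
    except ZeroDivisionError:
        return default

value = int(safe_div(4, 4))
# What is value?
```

Step-by-step execution trace:
1. `safe_div(4, 4)` enters try: `return 4 / 4` → returns 1.0. No exception raised.
2. `except ZeroDivisionError` is skipped.
3. `int(1.0)` → 1 → value = 1.
Result: 1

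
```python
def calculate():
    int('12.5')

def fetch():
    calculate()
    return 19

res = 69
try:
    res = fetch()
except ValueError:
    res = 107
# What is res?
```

Step-by-step execution trace:
1. res starts at 69.
2. try: `fetch()` calls `calculate()`.
3. `calculate()` evaluates `int('12.5')`, which raises ValueError; it propagates through fetch (uncaught).
4. `return 19` in fetch is not reached; the assignment to res does not complete.
5. `except ValueError` matches → res = 107.
Result: 107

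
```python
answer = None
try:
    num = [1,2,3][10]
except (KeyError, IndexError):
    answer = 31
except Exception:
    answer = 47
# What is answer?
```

Step-by-step execution trace:
1. `num = [1,2,3][10]` raises IndexError.
2. `except (KeyError, IndexError)` matches (IndexError is in the tuple) → answer = 31.
3. `except Exception` is not reached.
Result: 31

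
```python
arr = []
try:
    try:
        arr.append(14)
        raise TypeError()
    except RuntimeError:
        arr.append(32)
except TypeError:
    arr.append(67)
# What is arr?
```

Step-by-step execution trace:
1. Inner try: `arr.append(14)` → arr = [14].
2. `raise TypeError()` raises TypeError.
3. Inner `except RuntimeError` does not match TypeError; exception propagates to outer try.
4. Outer `except TypeError` matches → `arr.append(67)` → arr = [14, 67].
Result: [14, 67]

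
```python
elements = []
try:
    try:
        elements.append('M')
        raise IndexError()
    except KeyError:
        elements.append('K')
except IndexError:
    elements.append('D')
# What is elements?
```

Step-by-step execution trace:
1. Inner try: `elements.append('M')` → elements = ['M'].
2. `raise IndexError()` raises IndexError.
3. Inner `except KeyError` does not match IndexError; exception propagates to outer try.
4. Outer `except IndexError` matches → `elements.append('D')` → elements = ['M', 'D'].
Result: ['M', 'D']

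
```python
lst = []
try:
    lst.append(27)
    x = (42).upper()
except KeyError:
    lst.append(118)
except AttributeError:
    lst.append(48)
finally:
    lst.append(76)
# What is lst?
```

Step-by-step execution trace:
1. try: `lst.append(27)` → lst = [27].
2. `x = (42).upper()` raises AttributeError.
3. `except KeyError` does not match AttributeError; skipped.
4. `except AttributeError` matches → `lst.append(48)` → lst = [27, 48].
5. finally always runs: `lst.append(76)` → lst = [27, 48, 76].
Result: [27, 48, 76]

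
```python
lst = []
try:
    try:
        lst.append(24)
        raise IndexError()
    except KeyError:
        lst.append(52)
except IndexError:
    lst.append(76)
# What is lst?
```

Step-by-step execution trace:
1. Inner try: `lst.append(24)` → lst = [24].
2. `raise IndexError()` raises IndexError.
3. Inner `except KeyError` does not match IndexError; exception propagates to outer try.
4. Outer `except IndexError` matches → `lst.append(76)` → lst = [24, 76].
Result: [24, 76]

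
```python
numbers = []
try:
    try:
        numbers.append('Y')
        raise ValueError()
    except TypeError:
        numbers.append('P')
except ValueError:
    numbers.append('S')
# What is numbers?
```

Step-by-step execution trace:
1. Inner try: `numbers.append('Y')` → numbers = ['Y'].
2. `raise ValueError()` raises ValueError.
3. Inner `except TypeError` does not match ValueError; exception propagates to outer try.
4. Outer `except ValueError` matches → `numbers.append('S')` → numbers = ['Y', 'S'].
Result: ['Y', 'S']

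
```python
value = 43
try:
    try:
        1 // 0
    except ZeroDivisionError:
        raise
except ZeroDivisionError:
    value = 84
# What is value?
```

Step-by-step execution trace:
1. Inner try: `1 // 0` raises ZeroDivisionError.
2. Inner `except ZeroDivisionError` matches; bare `raise` re-raises the same ZeroDivisionError.
3. Outer `except ZeroDivisionError` matches → value = 84.
Result: 84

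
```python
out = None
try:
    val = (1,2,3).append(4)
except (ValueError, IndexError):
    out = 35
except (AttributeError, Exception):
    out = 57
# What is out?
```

Step-by-step execution trace:
1. `val = (1,2,3).append(4)` raises AttributeError.
2. `except (ValueError, IndexError)` does not match AttributeError; skipped.
3. `except (AttributeError, Exception)` matches (AttributeError is in the tuple) → out = 57.
Result: 57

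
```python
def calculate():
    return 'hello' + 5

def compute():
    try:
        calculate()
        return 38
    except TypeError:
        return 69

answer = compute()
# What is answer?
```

Step-by-step execution trace:
1. `compute()` calls `calculate()`.
2. `calculate()` evaluates `'hello' + 5`, which raises TypeError; it propagates to the caller.
3. `return 38` is not reached.
4. `except TypeError` in compute matches → returns 69.
5. answer = 69.
Result: 69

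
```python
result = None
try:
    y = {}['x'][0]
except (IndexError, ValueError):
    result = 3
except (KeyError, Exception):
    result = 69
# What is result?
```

Step-by-step execution trace:
1. `y = {}['x'][0]` raises KeyError.
2. `except (IndexError, ValueError)` does not match KeyError; skipped.
3. `except (KeyError, Exception)` matches (KeyError is in the tuple) → result = 69.
Result: 69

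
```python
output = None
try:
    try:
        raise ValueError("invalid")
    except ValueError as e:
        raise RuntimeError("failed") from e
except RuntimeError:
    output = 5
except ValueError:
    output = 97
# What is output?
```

Step-by-step execution trace:
1. Inner try raises ValueError; inner `except ValueError as e` catches it.
2. `raise RuntimeError(...) from e` raises RuntimeError (ValueError is attached as __cause__, but only RuntimeError is active).
3. Outer `except RuntimeError` matches → output = 5.
4. `except ValueError` is not reached.
Result: 5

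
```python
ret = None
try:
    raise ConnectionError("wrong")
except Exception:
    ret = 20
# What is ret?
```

Step-by-step execution trace:
1. `raise ConnectionError(...)` raises ConnectionError.
2. `except Exception` matches (ConnectionError is a subclass of Exception) → ret = 20.
Result: 20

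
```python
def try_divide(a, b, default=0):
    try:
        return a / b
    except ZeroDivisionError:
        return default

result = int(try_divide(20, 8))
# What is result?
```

Step-by-step execution trace:
1. `try_divide(20, 8)` enters try: `return 20 / 8` → returns 2.5. No exception raised.
2. `except ZeroDivisionError` is skipped.
3. `int(2.5)` → 2 → result = 2.
Result: 2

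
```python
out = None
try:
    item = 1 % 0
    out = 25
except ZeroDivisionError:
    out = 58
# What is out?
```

Step-by-step execution trace:
1. `item = 1 % 0` raises ZeroDivisionError.
2. `out = 25` is not reached.
3. `except ZeroDivisionError` matches → out = 58.
Result: 58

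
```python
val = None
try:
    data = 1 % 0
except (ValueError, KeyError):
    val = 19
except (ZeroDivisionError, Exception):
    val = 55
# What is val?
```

Step-by-step execution trace:
1. `data = 1 % 0` raises ZeroDivisionError.
2. `except (ValueError, KeyError)` does not match ZeroDivisionError; skipped.
3. `except (ZeroDivisionError, Exception)` matches (ZeroDivisionError is in the tuple) → val = 55.
Result: 55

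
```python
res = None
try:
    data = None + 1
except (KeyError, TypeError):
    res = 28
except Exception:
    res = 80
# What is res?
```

Step-by-step execution trace:
1. `data = None + 1` raises TypeError.
2. `except (KeyError, TypeError)` matches (TypeError is in the tuple) → res = 28.
3. `except Exception` is not reached.
Result: 28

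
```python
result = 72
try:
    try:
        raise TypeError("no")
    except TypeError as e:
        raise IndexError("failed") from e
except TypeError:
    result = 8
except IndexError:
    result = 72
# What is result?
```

Step-by-step execution trace:
1. Inner try raises TypeError; inner `except TypeError as e` catches it.
2. `raise IndexError(...) from e` raises IndexError (TypeError is attached as __cause__, but only IndexError is active).
3. Outer `except TypeError` does not match IndexError; skipped.
4. Outer `except IndexError` matches → result = 72.
Result: 72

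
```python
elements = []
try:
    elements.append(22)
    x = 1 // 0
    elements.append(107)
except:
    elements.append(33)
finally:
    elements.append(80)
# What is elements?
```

Step-by-step execution trace:
1. try: `elements.append(22)` → elements = [22].
2. `x = 1 // 0` raises ZeroDivisionError; `elements.append(107)` is not reached.
3. bare `except` matches → `elements.append(33)` → elements = [22, 33].
4. finally always runs: `elements.append(80)` → elements = [22, 33, 80].
Result: [22, 33, 80]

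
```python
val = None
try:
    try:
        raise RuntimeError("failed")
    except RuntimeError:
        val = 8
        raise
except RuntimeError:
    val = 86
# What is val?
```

Step-by-step execution trace:
1. Inner try: `raise RuntimeError("failed")` raises RuntimeError.
2. Inner `except RuntimeError` matches → val = 8.
3. bare `raise` re-raises the same RuntimeError.
4. Outer `except RuntimeError` matches → val = 86.
Result: 86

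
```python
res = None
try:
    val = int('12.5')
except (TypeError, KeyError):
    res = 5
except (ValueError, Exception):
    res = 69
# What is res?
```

Step-by-step execution trace:
1. `val = int('12.5')` raises ValueError.
2. `except (TypeError, KeyError)` does not match ValueError; skipped.
3. `except (ValueError, Exception)` matches (ValueError is in the tuple) → res = 69.
Result: 69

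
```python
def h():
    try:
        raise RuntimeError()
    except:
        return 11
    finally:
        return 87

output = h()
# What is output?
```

Step-by-step execution trace:
1. `h()` enters try: `raise RuntimeError()` raises RuntimeError.
2. bare `except` matches → `return 11` sets pending return value 11.
3. Before returning, `finally: return 87` runs and overrides the pending return.
4. h() returns 87 → output = 87.
Result: 87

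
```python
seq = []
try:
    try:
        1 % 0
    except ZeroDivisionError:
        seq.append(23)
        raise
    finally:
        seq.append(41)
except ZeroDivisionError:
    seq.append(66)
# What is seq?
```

Step-by-step execution trace:
1. Inner try: `1 % 0` raises ZeroDivisionError.
2. Inner `except ZeroDivisionError` matches → `seq.append(23)` → seq = [23].
3. bare `raise` re-raises ZeroDivisionError.
4. Inner `finally` runs during unwinding: `seq.append(41)` → seq = [23, 41].
5. Outer `except ZeroDivisionError` matches → `seq.append(66)` → seq = [23, 41, 66].
Result: [23, 41, 66]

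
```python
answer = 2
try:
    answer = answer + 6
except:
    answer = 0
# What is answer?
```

Step-by-step execution trace:
1. answer starts at 2.
2. try: `answer = answer + 6` → answer = 8. No exception raised.
3. `except` is skipped.
Result: 8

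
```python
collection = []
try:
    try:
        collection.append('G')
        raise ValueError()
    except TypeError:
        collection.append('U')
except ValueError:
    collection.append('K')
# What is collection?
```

Step-by-step execution trace:
1. Inner try: `collection.append('G')` → collection = ['G'].
2. `raise ValueError()` raises ValueError.
3. Inner `except TypeError` does not match ValueError; exception propagates to outer try.
4. Outer `except ValueError` matches → `collection.append('K')` → collection = ['G', 'K'].
Result: ['G', 'K']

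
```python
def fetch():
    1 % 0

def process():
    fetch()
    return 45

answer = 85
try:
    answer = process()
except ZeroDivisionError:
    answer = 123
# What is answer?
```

Step-by-step execution trace:
1. answer starts at 85.
2. try: `process()` calls `fetch()`.
3. `fetch()` evaluates `1 % 0`, which raises ZeroDivisionError; it propagates through process (uncaught).
4. `return 45` in process is not reached; the assignment to answer does not complete.
5. `except ZeroDivisionError` matches → answer = 123.
Result: 123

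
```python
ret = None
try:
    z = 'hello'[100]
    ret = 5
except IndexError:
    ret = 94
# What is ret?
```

Step-by-step execution trace:
1. `z = 'hello'[100]` raises IndexError.
2. `ret = 5` is not reached.
3. `except IndexError` matches → ret = 94.
Result: 94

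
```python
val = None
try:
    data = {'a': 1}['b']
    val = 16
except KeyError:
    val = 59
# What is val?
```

Step-by-step execution trace:
1. `data = {'a': 1}['b']` raises KeyError.
2. `val = 16` is not reached.
3. `except KeyError` matches → val = 59.
Result: 59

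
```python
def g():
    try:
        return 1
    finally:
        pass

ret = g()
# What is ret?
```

Step-by-step execution trace:
1. `g()` enters try: `return 1` sets pending return value 1.
2. Before returning, `finally: pass` runs (no effect).
3. g() returns 1 → ret = 1.
Result: 1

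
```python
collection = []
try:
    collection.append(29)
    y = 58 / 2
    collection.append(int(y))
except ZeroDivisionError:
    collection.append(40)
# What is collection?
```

Step-by-step execution trace:
1. try: `collection.append(29)` → collection = [29].
2. `y = 58 / 2` → y = 29.0. No exception raised.
3. `collection.append(int(y))` → collection = [29, 29].
4. `except ZeroDivisionError` is skipped (no exception was raised).
Result: [29, 29]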